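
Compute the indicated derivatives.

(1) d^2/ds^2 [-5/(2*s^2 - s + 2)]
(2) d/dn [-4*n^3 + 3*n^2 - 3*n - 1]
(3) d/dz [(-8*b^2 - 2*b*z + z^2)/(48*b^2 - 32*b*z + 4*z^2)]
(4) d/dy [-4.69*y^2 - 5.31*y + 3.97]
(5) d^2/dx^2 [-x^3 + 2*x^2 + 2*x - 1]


(1) = 10*(4*s^2 - 2*s - (4*s - 1)^2 + 4)/(2*s^2 - s + 2)^3
(2) = -12*n^2 + 6*n - 3
(3) = b*(-44*b^2 + 20*b*z - 3*z^2)/(2*(144*b^4 - 192*b^3*z + 88*b^2*z^2 - 16*b*z^3 + z^4))
(4) = -9.38*y - 5.31
(5) = 4 - 6*x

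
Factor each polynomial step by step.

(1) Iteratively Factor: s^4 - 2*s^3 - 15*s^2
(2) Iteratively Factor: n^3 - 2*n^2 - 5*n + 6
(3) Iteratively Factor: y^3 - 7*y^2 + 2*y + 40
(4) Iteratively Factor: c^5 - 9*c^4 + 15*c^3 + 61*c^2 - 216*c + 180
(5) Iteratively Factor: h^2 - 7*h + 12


(1) = (s - 5)*(s^3 + 3*s^2) = (s - 5)*(s + 3)*(s^2) = s*(s - 5)*(s + 3)*(s)
(2) = (n - 3)*(n^2 + n - 2) = (n - 3)*(n + 2)*(n - 1)
(3) = (y + 2)*(y^2 - 9*y + 20) = (y - 4)*(y + 2)*(y - 5)
(4) = (c - 2)*(c^4 - 7*c^3 + c^2 + 63*c - 90) = (c - 2)^2*(c^3 - 5*c^2 - 9*c + 45) = (c - 5)*(c - 2)^2*(c^2 - 9) = (c - 5)*(c - 2)^2*(c + 3)*(c - 3)
(5) = (h - 3)*(h - 4)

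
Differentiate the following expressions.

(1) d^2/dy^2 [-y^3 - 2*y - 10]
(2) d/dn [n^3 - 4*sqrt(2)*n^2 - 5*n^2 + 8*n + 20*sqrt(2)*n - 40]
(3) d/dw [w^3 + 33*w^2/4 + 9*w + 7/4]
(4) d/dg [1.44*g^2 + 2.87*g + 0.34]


(1) = -6*y
(2) = 3*n^2 - 8*sqrt(2)*n - 10*n + 8 + 20*sqrt(2)
(3) = 3*w^2 + 33*w/2 + 9
(4) = 2.88*g + 2.87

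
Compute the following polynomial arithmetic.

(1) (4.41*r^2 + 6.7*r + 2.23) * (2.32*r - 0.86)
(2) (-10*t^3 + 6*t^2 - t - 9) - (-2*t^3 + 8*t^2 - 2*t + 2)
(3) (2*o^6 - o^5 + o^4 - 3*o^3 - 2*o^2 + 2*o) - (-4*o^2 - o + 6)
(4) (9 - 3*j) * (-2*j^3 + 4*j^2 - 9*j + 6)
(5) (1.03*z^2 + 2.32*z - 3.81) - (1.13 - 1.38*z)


(1) = 10.2312*r^3 + 11.7514*r^2 - 0.5884*r - 1.9178
(2) = -8*t^3 - 2*t^2 + t - 11
(3) = 2*o^6 - o^5 + o^4 - 3*o^3 + 2*o^2 + 3*o - 6
(4) = 6*j^4 - 30*j^3 + 63*j^2 - 99*j + 54
(5) = 1.03*z^2 + 3.7*z - 4.94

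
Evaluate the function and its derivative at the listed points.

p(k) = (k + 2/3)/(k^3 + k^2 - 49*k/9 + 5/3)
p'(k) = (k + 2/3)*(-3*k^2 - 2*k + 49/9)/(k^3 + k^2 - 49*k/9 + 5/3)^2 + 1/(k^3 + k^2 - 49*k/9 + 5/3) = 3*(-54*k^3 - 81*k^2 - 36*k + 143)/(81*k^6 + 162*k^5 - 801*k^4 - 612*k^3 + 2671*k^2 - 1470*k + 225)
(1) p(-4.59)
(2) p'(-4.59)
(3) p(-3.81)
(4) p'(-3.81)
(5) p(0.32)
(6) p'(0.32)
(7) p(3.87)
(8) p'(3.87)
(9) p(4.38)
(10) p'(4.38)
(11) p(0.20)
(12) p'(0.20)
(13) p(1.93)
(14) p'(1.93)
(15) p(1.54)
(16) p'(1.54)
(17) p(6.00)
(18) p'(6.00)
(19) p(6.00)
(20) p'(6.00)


(1) = 0.08
(2) = 0.06
(3) = 0.17
(4) = 0.23
(5) = 16.55
(6) = 1265.43
(7) = 0.08
(8) = -0.06
(9) = 0.06
(10) = -0.03
(11) = 1.38
(12) = 12.50
(13) = 1.25
(14) = -5.31
(15) = -3.18
(16) = -23.21
(17) = 0.03
(18) = -0.01
(19) = 0.03
(20) = -0.01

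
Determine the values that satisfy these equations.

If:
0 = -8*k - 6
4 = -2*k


Then:
No Solution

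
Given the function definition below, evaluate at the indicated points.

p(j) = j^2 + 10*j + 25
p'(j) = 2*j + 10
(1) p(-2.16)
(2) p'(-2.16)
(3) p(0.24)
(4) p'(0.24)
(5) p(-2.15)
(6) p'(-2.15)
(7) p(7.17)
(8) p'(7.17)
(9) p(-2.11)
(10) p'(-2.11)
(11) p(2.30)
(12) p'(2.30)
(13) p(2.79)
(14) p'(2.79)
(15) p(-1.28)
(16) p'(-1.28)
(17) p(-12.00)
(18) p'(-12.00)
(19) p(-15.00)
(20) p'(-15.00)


(1) = 8.07
(2) = 5.68
(3) = 27.46
(4) = 10.48
(5) = 8.12
(6) = 5.70
(7) = 148.11
(8) = 24.34
(9) = 8.35
(10) = 5.78
(11) = 53.29
(12) = 14.60
(13) = 60.68
(14) = 15.58
(15) = 13.84
(16) = 7.44
(17) = 49.00
(18) = -14.00
(19) = 100.00
(20) = -20.00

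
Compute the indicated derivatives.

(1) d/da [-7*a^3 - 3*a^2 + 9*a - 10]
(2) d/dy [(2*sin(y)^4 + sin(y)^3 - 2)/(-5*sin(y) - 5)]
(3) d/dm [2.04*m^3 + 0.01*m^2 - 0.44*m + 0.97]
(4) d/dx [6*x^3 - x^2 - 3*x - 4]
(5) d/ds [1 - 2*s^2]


(1) = -21*a^2 - 6*a + 9
(2) = -(6*sin(y)^4 + 10*sin(y)^3 + 3*sin(y)^2 + 2)*cos(y)/(5*(sin(y) + 1)^2)
(3) = 6.12*m^2 + 0.02*m - 0.44
(4) = 18*x^2 - 2*x - 3
(5) = -4*s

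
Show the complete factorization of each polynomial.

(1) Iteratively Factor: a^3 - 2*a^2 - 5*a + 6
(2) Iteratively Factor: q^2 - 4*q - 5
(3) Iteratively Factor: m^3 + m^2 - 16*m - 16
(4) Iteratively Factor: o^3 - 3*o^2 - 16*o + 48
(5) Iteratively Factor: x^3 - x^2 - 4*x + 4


(1) = (a + 2)*(a^2 - 4*a + 3) = (a - 1)*(a + 2)*(a - 3)
(2) = (q - 5)*(q + 1)
(3) = (m + 1)*(m^2 - 16) = (m + 1)*(m + 4)*(m - 4)
(4) = (o - 4)*(o^2 + o - 12) = (o - 4)*(o + 4)*(o - 3)
(5) = (x - 1)*(x^2 - 4) = (x - 1)*(x + 2)*(x - 2)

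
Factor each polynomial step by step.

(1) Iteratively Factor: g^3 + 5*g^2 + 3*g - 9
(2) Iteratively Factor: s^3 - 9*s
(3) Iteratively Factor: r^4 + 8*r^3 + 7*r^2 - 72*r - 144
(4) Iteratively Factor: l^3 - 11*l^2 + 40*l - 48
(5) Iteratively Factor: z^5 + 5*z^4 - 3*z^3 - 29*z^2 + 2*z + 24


(1) = (g + 3)*(g^2 + 2*g - 3) = (g + 3)^2*(g - 1)
(2) = (s - 3)*(s^2 + 3*s) = s*(s - 3)*(s + 3)
(3) = (r + 4)*(r^3 + 4*r^2 - 9*r - 36) = (r + 3)*(r + 4)*(r^2 + r - 12) = (r + 3)*(r + 4)^2*(r - 3)
(4) = (l - 3)*(l^2 - 8*l + 16) = (l - 4)*(l - 3)*(l - 4)
(5) = (z + 4)*(z^4 + z^3 - 7*z^2 - z + 6) = (z - 1)*(z + 4)*(z^3 + 2*z^2 - 5*z - 6) = (z - 1)*(z + 1)*(z + 4)*(z^2 + z - 6) = (z - 2)*(z - 1)*(z + 1)*(z + 4)*(z + 3)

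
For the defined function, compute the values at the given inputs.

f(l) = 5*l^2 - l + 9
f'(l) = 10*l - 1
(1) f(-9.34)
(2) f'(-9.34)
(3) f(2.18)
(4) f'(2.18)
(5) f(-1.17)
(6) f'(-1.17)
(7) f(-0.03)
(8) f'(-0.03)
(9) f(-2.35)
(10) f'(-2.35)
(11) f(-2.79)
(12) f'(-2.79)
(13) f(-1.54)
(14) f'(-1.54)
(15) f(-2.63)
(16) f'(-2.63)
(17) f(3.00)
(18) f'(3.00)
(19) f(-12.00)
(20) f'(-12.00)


(1) = 454.52
(2) = -94.40
(3) = 30.58
(4) = 20.80
(5) = 17.01
(6) = -12.70
(7) = 9.03
(8) = -1.30
(9) = 38.96
(10) = -24.50
(11) = 50.71
(12) = -28.90
(13) = 22.40
(14) = -16.40
(15) = 46.21
(16) = -27.30
(17) = 51.00
(18) = 29.00
(19) = 741.00
(20) = -121.00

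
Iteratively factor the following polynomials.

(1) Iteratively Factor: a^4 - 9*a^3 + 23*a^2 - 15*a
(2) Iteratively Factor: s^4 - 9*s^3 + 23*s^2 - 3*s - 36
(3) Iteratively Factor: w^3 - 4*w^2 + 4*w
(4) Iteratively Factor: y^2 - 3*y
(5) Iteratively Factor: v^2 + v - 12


(1) = (a)*(a^3 - 9*a^2 + 23*a - 15) = a*(a - 3)*(a^2 - 6*a + 5) = a*(a - 5)*(a - 3)*(a - 1)
(2) = (s - 4)*(s^3 - 5*s^2 + 3*s + 9) = (s - 4)*(s - 3)*(s^2 - 2*s - 3) = (s - 4)*(s - 3)*(s + 1)*(s - 3)
(3) = (w - 2)*(w^2 - 2*w) = w*(w - 2)*(w - 2)
(4) = (y - 3)*(y)
(5) = (v + 4)*(v - 3)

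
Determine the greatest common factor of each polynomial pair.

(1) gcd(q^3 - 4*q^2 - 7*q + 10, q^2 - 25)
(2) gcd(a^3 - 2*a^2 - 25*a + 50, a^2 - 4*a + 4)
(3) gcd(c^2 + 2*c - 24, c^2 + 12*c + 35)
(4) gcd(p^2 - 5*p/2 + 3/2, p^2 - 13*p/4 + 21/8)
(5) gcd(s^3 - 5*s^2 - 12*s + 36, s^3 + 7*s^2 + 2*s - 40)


(1) = q - 5
(2) = gcd((a - 5)*(a - 2)*(a + 5), (a - 2)^2) = a - 2
(3) = gcd((c - 4)*(c + 6), (c + 5)*(c + 7)) = 1
(4) = gcd((p - 3/2)*(p - 1), (p - 7/4)*(p - 3/2)) = p - 3/2
(5) = gcd((s - 6)*(s - 2)*(s + 3), (s - 2)*(s + 4)*(s + 5)) = s - 2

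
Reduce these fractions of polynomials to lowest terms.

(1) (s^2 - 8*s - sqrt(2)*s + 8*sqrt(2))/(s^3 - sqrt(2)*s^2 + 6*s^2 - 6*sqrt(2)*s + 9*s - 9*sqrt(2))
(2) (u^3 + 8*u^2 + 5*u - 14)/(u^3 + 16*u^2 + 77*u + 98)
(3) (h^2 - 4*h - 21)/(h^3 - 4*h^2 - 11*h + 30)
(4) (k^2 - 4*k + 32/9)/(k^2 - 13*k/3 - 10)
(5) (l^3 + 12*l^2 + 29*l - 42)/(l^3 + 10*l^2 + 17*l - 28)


(1) = (s - 8)/(s^2 + 6*s + 9)
(2) = (u - 1)/(u + 7)
(3) = (h - 7)/(h^2 - 7*h + 10)
(4) = (9*k^2 - 36*k + 32)/(9*k^2 - 39*k - 90)
(5) = (l + 6)/(l + 4)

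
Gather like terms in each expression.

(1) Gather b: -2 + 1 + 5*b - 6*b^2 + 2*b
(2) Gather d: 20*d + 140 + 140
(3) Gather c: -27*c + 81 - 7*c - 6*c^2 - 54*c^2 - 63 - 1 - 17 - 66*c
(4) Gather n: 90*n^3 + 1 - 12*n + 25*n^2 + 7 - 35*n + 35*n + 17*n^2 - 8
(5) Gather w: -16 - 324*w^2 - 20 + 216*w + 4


(1) = -6*b^2 + 7*b - 1
(2) = 20*d + 280
(3) = -60*c^2 - 100*c
(4) = 90*n^3 + 42*n^2 - 12*n
(5) = -324*w^2 + 216*w - 32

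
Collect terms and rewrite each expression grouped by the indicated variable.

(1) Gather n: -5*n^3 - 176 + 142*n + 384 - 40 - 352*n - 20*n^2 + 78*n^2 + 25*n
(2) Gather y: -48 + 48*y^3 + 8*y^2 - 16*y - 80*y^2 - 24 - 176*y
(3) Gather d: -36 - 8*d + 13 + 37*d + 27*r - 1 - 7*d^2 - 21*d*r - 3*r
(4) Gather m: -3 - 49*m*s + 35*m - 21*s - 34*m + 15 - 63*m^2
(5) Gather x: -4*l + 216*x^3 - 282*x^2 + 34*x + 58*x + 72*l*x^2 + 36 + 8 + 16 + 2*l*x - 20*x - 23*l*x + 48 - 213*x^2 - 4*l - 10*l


(1) = -5*n^3 + 58*n^2 - 185*n + 168
(2) = 48*y^3 - 72*y^2 - 192*y - 72
(3) = -7*d^2 + d*(29 - 21*r) + 24*r - 24
(4) = -63*m^2 + m*(1 - 49*s) - 21*s + 12
(5) = -18*l + 216*x^3 + x^2*(72*l - 495) + x*(72 - 21*l) + 108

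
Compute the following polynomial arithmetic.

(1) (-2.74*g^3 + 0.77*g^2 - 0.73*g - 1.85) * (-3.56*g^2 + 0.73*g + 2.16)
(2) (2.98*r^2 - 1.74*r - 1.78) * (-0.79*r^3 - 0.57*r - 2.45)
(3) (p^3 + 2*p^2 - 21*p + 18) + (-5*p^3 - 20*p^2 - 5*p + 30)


(1) = 9.7544*g^5 - 4.7414*g^4 - 2.7575*g^3 + 7.7163*g^2 - 2.9273*g - 3.996
(2) = -2.3542*r^5 + 1.3746*r^4 - 0.2924*r^3 - 6.3092*r^2 + 5.2776*r + 4.361
(3) = -4*p^3 - 18*p^2 - 26*p + 48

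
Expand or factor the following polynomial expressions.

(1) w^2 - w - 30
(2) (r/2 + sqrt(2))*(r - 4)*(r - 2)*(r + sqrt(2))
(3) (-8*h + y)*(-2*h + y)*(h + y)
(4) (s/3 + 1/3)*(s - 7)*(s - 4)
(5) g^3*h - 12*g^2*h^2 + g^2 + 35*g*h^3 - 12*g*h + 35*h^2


(1) = (w - 6)*(w + 5)
(2) = r^4/2 - 3*r^3 + 3*sqrt(2)*r^3/2 - 9*sqrt(2)*r^2 + 6*r^2 - 12*r + 12*sqrt(2)*r + 16
(3) = 16*h^3 + 6*h^2*y - 9*h*y^2 + y^3
(4) = s^3/3 - 10*s^2/3 + 17*s/3 + 28/3
(5) = (g - 7*h)*(g - 5*h)*(g*h + 1)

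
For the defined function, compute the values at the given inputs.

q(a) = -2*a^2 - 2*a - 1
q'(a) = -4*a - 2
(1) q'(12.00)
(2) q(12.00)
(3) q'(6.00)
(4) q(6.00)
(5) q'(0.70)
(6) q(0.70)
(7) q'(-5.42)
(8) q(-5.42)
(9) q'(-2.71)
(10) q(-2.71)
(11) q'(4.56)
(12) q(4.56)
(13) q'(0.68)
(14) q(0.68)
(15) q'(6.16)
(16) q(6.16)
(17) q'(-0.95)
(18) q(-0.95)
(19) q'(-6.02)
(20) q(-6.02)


(1) = -50.00
(2) = -313.00
(3) = -26.00
(4) = -85.00
(5) = -4.80
(6) = -3.38
(7) = 19.68
(8) = -48.91
(9) = 8.84
(10) = -10.27
(11) = -20.24
(12) = -51.71
(13) = -4.72
(14) = -3.28
(15) = -26.64
(16) = -89.21
(17) = 1.80
(18) = -0.91
(19) = 22.08
(20) = -61.44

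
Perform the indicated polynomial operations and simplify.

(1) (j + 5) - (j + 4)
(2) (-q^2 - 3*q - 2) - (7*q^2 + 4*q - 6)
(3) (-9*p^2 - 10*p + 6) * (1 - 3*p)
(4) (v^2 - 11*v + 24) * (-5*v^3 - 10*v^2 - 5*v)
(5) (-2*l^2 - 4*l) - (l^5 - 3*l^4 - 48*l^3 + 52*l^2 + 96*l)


(1) = 1
(2) = -8*q^2 - 7*q + 4
(3) = 27*p^3 + 21*p^2 - 28*p + 6
(4) = -5*v^5 + 45*v^4 - 15*v^3 - 185*v^2 - 120*v
(5) = -l^5 + 3*l^4 + 48*l^3 - 54*l^2 - 100*l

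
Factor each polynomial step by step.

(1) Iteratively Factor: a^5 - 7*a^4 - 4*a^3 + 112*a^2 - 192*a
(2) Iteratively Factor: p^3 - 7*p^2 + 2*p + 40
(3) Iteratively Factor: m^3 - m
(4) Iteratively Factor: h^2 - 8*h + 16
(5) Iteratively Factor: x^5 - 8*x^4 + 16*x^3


(1) = (a - 3)*(a^4 - 4*a^3 - 16*a^2 + 64*a) = (a - 4)*(a - 3)*(a^3 - 16*a) = (a - 4)^2*(a - 3)*(a^2 + 4*a) = (a - 4)^2*(a - 3)*(a + 4)*(a)
(2) = (p - 4)*(p^2 - 3*p - 10) = (p - 5)*(p - 4)*(p + 2)
(3) = (m - 1)*(m^2 + m) = m*(m - 1)*(m + 1)
(4) = (h - 4)*(h - 4)
(5) = (x)*(x^4 - 8*x^3 + 16*x^2) = x^2*(x^3 - 8*x^2 + 16*x) = x^2*(x - 4)*(x^2 - 4*x) = x^2*(x - 4)^2*(x)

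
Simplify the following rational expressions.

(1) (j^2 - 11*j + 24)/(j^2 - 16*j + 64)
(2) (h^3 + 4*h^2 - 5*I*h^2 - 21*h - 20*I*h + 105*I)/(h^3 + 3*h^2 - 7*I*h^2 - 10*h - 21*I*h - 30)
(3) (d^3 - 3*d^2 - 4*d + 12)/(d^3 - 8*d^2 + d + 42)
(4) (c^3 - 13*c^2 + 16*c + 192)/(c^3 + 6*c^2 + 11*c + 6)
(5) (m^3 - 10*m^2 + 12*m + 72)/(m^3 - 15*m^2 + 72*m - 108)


(1) = (j - 3)/(j - 8)
(2) = (h^2 + 4*h - 21)/(h^2 + h*(3 - 2*I) - 6*I)
(3) = (d - 2)/(d - 7)
(4) = (c^2 - 16*c + 64)/(c^2 + 3*c + 2)
(5) = (m + 2)/(m - 3)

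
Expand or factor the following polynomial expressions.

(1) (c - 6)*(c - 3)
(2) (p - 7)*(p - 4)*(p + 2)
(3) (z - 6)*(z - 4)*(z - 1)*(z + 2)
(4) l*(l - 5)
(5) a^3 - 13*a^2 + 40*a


(1) = c^2 - 9*c + 18
(2) = p^3 - 9*p^2 + 6*p + 56
(3) = z^4 - 9*z^3 + 12*z^2 + 44*z - 48
(4) = l^2 - 5*l
(5) = a*(a - 8)*(a - 5)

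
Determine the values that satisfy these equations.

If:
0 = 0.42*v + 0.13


Then:
v = -0.31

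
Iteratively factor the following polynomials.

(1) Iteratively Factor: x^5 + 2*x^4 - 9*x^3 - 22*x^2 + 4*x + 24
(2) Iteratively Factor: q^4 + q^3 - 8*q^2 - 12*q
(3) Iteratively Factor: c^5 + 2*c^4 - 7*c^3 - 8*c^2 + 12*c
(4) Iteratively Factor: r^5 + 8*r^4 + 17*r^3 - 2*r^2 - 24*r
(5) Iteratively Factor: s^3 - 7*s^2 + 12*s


(1) = (x - 1)*(x^4 + 3*x^3 - 6*x^2 - 28*x - 24) = (x - 1)*(x + 2)*(x^3 + x^2 - 8*x - 12) = (x - 1)*(x + 2)^2*(x^2 - x - 6) = (x - 1)*(x + 2)^3*(x - 3)
(2) = (q + 2)*(q^3 - q^2 - 6*q) = (q - 3)*(q + 2)*(q^2 + 2*q) = q*(q - 3)*(q + 2)*(q + 2)
(3) = (c - 1)*(c^4 + 3*c^3 - 4*c^2 - 12*c) = (c - 1)*(c + 3)*(c^3 - 4*c) = (c - 1)*(c + 2)*(c + 3)*(c^2 - 2*c) = c*(c - 1)*(c + 2)*(c + 3)*(c - 2)
(4) = (r + 4)*(r^4 + 4*r^3 + r^2 - 6*r) = r*(r + 4)*(r^3 + 4*r^2 + r - 6) = r*(r + 2)*(r + 4)*(r^2 + 2*r - 3) = r*(r - 1)*(r + 2)*(r + 4)*(r + 3)
(5) = (s)*(s^2 - 7*s + 12) = s*(s - 4)*(s - 3)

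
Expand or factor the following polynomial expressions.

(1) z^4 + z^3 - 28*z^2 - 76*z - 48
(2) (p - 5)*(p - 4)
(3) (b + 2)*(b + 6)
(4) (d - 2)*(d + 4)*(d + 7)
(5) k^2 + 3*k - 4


(1) = (z - 6)*(z + 1)*(z + 2)*(z + 4)
(2) = p^2 - 9*p + 20
(3) = b^2 + 8*b + 12
(4) = d^3 + 9*d^2 + 6*d - 56
(5) = (k - 1)*(k + 4)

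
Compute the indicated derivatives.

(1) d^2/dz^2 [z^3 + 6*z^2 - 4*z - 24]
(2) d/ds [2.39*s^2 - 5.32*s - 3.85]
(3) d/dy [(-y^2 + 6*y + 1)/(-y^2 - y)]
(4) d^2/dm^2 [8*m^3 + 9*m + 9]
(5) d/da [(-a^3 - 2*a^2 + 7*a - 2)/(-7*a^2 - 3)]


(1) = 6*z + 12
(2) = 4.78*s - 5.32
(3) = (7*y^2 + 2*y + 1)/(y^2*(y^2 + 2*y + 1))
(4) = 48*m
(5) = (7*a^4 + 58*a^2 - 16*a - 21)/(49*a^4 + 42*a^2 + 9)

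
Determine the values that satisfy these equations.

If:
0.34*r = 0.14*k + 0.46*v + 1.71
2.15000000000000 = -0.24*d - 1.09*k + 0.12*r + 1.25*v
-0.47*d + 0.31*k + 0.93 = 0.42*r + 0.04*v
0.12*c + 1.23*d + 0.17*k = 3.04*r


Then:
c = 56.8873875396781*v + 148.082222347439
d = -0.84170845776751*v - 2.76318250971995
k = 1.55139460190455*v - 0.848853327322928
r = 1.99175071843128*v + 4.6798839240435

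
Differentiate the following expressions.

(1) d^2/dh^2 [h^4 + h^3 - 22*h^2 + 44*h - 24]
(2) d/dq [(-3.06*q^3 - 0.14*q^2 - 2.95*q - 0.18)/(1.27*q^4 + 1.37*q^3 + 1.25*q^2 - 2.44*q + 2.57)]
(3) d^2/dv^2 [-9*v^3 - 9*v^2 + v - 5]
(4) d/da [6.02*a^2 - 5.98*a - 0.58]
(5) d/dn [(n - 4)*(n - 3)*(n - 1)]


(1) = 12*h^2 + 6*h - 44
(2) = (3.8862*q^6 + 0.3556*q^5 + 7.6063*q^4 + 23.9302*q^3 - 18.8237*q^2 - 0.2696*q - 8.0207)/(1.6129*q^8 + 3.4798*q^7 + 5.0519*q^6 - 2.7726*q^5 + 1.4047*q^4 + 0.9418*q^3 + 12.3786*q^2 - 12.5416*q + 6.6049)
(3) = -54*v - 18
(4) = 12.04*a - 5.98
(5) = 3*n^2 - 16*n + 19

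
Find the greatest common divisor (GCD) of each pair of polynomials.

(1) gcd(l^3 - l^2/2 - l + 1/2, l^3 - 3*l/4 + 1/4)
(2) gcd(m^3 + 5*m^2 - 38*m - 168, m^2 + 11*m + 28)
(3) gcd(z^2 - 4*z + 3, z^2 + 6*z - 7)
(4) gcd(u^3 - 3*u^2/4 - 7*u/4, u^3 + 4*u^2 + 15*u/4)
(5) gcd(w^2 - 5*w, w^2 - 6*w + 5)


(1) = gcd((l - 1)*(l - 1/2)*(l + 1), (l - 1/2)^2*(l + 1)) = l^2 + l/2 - 1/2
(2) = gcd((m - 6)*(m + 4)*(m + 7), (m + 4)*(m + 7)) = m^2 + 11*m + 28
(3) = z - 1
(4) = u
(5) = w - 5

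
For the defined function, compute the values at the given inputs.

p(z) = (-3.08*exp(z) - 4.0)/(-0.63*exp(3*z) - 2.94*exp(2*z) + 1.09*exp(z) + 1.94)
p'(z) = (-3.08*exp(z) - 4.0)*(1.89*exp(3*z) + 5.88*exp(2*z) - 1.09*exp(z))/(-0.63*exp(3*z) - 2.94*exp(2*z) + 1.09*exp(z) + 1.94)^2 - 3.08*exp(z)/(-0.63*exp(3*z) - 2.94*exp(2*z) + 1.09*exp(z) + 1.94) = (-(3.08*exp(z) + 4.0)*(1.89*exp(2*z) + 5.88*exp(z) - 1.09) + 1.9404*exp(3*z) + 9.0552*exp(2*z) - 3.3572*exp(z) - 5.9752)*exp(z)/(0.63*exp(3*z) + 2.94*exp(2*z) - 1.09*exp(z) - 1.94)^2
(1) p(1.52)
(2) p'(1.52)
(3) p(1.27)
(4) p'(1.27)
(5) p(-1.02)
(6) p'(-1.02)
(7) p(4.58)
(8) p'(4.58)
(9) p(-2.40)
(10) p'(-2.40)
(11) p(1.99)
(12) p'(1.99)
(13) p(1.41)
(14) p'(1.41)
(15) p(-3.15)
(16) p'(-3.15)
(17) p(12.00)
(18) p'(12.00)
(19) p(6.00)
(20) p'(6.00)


(1) = 0.16
(2) = -0.29
(3) = 0.25
(4) = -0.47
(5) = -2.66
(6) = -1.22
(7) = 0.00
(8) = -0.00
(9) = -2.12
(10) = -0.09
(11) = 0.07
(12) = -0.12
(13) = 0.19
(14) = -0.35
(15) = -2.09
(16) = -0.03
(17) = 0.00
(18) = -0.00
(19) = 0.00
(20) = -0.00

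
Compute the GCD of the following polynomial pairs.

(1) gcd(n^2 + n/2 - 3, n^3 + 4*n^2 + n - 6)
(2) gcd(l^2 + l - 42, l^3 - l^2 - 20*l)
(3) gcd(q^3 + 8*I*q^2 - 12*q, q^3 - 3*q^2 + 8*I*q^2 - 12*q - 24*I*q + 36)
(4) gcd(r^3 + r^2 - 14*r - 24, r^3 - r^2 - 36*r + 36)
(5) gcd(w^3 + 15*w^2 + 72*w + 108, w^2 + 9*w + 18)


(1) = gcd((n - 3/2)*(n + 2), (n - 1)*(n + 2)*(n + 3)) = n + 2
(2) = gcd((l - 6)*(l + 7), l*(l - 5)*(l + 4)) = 1
(3) = gcd(q*(q + 2*I)*(q + 6*I), (q - 3)*(q + 2*I)*(q + 6*I)) = q^2 + 8*I*q - 12
(4) = gcd((r - 4)*(r + 2)*(r + 3), (r - 6)*(r - 1)*(r + 6)) = 1
(5) = gcd((w + 3)*(w + 6)^2, (w + 3)*(w + 6)) = w^2 + 9*w + 18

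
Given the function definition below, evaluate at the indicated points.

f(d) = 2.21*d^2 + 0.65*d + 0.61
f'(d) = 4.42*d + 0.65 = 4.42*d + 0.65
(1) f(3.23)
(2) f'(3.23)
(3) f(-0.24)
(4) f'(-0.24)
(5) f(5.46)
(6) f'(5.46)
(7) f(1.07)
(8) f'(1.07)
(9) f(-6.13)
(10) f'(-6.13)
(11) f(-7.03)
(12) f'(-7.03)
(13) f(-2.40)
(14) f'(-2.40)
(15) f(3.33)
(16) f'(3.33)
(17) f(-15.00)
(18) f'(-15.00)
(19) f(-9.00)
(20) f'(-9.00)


(1) = 25.77
(2) = 14.93
(3) = 0.58
(4) = -0.41
(5) = 70.04
(6) = 24.78
(7) = 3.84
(8) = 5.38
(9) = 79.67
(10) = -26.44
(11) = 105.26
(12) = -30.42
(13) = 11.78
(14) = -9.96
(15) = 27.28
(16) = 15.37
(17) = 488.11
(18) = -65.65
(19) = 173.77
(20) = -39.13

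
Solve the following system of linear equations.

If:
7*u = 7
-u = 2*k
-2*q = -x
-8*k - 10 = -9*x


Then:
k = -1/2
q = 1/3
u = 1
x = 2/3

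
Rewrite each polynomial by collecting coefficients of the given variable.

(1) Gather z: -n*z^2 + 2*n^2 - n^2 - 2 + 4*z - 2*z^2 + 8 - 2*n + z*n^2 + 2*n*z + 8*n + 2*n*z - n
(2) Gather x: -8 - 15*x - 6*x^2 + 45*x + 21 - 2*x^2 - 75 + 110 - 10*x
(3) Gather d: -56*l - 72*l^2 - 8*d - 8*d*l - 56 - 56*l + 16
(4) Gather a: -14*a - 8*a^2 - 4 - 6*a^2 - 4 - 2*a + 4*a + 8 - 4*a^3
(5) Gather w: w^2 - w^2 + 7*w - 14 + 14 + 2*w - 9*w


(1) = n^2 + 5*n + z^2*(-n - 2) + z*(n^2 + 4*n + 4) + 6
(2) = -8*x^2 + 20*x + 48
(3) = d*(-8*l - 8) - 72*l^2 - 112*l - 40
(4) = -4*a^3 - 14*a^2 - 12*a
(5) = 0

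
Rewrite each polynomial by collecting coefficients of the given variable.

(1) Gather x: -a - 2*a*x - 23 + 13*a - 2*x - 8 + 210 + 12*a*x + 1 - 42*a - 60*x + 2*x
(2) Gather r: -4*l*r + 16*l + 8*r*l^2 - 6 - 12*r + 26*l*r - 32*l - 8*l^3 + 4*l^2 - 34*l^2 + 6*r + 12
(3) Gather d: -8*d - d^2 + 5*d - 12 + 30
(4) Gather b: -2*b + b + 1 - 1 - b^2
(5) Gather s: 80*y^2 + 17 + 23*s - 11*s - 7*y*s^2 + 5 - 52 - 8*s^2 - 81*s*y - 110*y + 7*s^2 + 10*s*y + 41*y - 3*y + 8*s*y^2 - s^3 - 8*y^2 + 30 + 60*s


(1) = -30*a + x*(10*a - 60) + 180
(2) = -8*l^3 - 30*l^2 - 16*l + r*(8*l^2 + 22*l - 6) + 6
(3) = -d^2 - 3*d + 18
(4) = -b^2 - b
(5) = -s^3 + s^2*(-7*y - 1) + s*(8*y^2 - 71*y + 72) + 72*y^2 - 72*y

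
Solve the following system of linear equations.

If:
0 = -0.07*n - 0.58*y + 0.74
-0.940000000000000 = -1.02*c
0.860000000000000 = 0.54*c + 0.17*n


Then:
c = 0.92
n = 2.13
y = 1.02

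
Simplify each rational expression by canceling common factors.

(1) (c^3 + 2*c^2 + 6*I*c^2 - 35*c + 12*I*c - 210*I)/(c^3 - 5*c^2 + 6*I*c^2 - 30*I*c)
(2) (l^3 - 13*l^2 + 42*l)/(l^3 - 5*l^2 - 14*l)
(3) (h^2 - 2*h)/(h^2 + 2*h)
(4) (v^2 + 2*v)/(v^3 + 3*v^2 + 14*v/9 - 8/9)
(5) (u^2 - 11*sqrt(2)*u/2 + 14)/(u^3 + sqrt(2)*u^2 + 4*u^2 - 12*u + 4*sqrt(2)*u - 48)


(1) = (c + 7)/c
(2) = (l - 6)/(l + 2)
(3) = (h - 2)/(h + 2)
(4) = 9*v/(9*v^2 + 9*v - 4)
(5) = (2*u - 7*sqrt(2))/(2*u^2 + u*(8 + 6*sqrt(2)) + 24*sqrt(2))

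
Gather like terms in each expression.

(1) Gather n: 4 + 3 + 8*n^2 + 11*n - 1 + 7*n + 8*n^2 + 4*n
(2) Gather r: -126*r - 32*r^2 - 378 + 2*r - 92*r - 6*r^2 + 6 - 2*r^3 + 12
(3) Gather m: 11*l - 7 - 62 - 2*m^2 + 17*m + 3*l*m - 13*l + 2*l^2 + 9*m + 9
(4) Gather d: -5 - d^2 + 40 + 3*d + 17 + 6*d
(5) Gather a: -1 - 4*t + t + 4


(1) = 16*n^2 + 22*n + 6
(2) = -2*r^3 - 38*r^2 - 216*r - 360
(3) = 2*l^2 - 2*l - 2*m^2 + m*(3*l + 26) - 60
(4) = -d^2 + 9*d + 52
(5) = 3 - 3*t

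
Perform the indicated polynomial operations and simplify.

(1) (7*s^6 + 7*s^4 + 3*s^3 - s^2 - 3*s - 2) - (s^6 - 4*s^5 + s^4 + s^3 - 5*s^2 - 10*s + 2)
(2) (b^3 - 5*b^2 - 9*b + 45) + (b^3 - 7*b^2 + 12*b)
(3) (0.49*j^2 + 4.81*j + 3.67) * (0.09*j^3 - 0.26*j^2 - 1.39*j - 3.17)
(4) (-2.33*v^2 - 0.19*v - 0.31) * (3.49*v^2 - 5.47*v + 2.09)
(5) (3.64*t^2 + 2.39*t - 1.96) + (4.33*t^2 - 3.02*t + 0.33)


(1) = 6*s^6 + 4*s^5 + 6*s^4 + 2*s^3 + 4*s^2 + 7*s - 4
(2) = 2*b^3 - 12*b^2 + 3*b + 45
(3) = 0.0441*j^5 + 0.3055*j^4 - 1.6014*j^3 - 9.1934*j^2 - 20.349*j - 11.6339
(4) = -8.1317*v^4 + 12.082*v^3 - 4.9123*v^2 + 1.2986*v - 0.6479
(5) = 7.97*t^2 - 0.63*t - 1.63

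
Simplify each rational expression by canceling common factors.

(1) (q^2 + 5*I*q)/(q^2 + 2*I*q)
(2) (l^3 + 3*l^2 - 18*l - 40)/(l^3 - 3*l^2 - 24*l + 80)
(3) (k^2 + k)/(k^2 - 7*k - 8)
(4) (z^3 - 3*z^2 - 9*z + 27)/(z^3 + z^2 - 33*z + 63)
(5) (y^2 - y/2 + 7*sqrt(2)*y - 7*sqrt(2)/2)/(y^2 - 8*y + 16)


(1) = (q + 5*I)/(q + 2*I)
(2) = (l + 2)/(l - 4)
(3) = k/(k - 8)
(4) = (z + 3)/(z + 7)
(5) = (2*y^2 + y*(-1 + 14*sqrt(2)) - 7*sqrt(2))/(2*y^2 - 16*y + 32)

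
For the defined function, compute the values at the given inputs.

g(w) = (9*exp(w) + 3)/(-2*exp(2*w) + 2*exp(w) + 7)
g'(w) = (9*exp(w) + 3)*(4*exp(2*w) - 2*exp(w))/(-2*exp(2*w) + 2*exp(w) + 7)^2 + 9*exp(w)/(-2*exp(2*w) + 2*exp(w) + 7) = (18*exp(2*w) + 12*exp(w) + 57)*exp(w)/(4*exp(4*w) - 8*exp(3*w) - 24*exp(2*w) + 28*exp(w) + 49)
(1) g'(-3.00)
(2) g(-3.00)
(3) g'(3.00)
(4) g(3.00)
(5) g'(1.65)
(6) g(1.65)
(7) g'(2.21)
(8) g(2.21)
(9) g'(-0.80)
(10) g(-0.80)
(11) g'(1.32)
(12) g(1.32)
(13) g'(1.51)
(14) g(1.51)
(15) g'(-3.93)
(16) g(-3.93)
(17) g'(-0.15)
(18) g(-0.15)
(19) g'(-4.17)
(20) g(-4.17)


(1) = 0.06
(2) = 0.49
(3) = 0.26
(4) = -0.24
(5) = 2.33
(6) = -1.35
(7) = 0.76
(8) = -0.60
(9) = 0.53
(10) = 0.94
(11) = 7.23
(12) = -2.71
(13) = 3.50
(14) = -1.75
(15) = 0.02
(16) = 0.45
(17) = 1.32
(18) = 1.48
(19) = 0.02
(20) = 0.45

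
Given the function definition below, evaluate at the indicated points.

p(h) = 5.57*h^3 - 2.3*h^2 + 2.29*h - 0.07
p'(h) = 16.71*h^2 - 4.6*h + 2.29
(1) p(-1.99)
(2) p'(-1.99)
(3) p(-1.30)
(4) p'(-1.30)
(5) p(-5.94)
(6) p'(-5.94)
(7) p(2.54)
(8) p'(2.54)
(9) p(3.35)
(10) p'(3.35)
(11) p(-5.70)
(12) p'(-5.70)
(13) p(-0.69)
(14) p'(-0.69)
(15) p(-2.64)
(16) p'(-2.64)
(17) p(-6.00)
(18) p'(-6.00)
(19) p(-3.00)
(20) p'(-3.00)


(1) = -57.63
(2) = 77.62
(3) = -19.17
(4) = 36.51
(5) = -1262.21
(6) = 619.20
(7) = 82.18
(8) = 98.41
(9) = 191.20
(10) = 174.41
(11) = -1119.38
(12) = 571.42
(13) = -4.57
(14) = 13.42
(15) = -124.63
(16) = 130.90
(17) = -1299.73
(18) = 631.45
(19) = -178.03
(20) = 166.48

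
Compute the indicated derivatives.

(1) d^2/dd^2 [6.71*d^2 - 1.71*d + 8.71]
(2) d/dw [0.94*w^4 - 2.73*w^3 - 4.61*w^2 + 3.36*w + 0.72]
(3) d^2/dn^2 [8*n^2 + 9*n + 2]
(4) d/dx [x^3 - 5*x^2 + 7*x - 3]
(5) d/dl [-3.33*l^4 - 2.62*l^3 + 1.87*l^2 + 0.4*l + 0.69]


(1) = 13.4200000000000
(2) = 3.76*w^3 - 8.19*w^2 - 9.22*w + 3.36
(3) = 16
(4) = 3*x^2 - 10*x + 7
(5) = -13.32*l^3 - 7.86*l^2 + 3.74*l + 0.4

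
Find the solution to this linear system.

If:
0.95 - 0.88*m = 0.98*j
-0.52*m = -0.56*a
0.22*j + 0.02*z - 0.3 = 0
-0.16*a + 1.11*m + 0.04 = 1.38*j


Then:
a = 0.55
j = 0.44
m = 0.59
z = 10.16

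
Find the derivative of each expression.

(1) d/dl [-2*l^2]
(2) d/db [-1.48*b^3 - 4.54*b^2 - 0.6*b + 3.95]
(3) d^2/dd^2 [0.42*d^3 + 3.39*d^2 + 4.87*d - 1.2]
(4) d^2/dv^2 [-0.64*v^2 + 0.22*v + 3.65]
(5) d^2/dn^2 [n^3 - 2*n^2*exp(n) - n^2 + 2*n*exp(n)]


(1) = -4*l
(2) = -4.44*b^2 - 9.08*b - 0.6
(3) = 2.52*d + 6.78
(4) = -1.28000000000000
(5) = -2*n^2*exp(n) - 6*n*exp(n) + 6*n - 2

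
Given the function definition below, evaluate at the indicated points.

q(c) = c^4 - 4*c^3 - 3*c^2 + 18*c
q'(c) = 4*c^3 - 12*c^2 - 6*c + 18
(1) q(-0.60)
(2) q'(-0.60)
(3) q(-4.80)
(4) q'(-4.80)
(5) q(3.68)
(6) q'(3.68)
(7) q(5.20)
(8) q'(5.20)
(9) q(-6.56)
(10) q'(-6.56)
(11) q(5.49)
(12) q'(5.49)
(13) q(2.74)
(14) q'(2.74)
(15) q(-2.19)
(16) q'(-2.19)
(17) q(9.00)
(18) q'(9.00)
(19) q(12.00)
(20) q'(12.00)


(1) = -10.89
(2) = 16.42
(3) = 817.69
(4) = -672.05
(5) = 9.67
(6) = 32.76
(7) = 181.21
(8) = 224.75
(9) = 2733.91
(10) = -1588.24
(11) = 254.95
(12) = 285.26
(13) = 0.88
(14) = -6.25
(15) = 11.21
(16) = -68.43
(17) = 3564.00
(18) = 1908.00
(19) = 13608.00
(20) = 5130.00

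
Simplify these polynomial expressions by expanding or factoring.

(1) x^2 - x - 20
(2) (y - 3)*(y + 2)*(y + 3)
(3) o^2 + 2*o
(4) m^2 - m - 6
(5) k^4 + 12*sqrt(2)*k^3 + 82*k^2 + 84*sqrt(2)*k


(1) = (x - 5)*(x + 4)
(2) = y^3 + 2*y^2 - 9*y - 18
(3) = o*(o + 2)
(4) = (m - 3)*(m + 2)
(5) = k*(k + 2*sqrt(2))*(k + 3*sqrt(2))*(k + 7*sqrt(2))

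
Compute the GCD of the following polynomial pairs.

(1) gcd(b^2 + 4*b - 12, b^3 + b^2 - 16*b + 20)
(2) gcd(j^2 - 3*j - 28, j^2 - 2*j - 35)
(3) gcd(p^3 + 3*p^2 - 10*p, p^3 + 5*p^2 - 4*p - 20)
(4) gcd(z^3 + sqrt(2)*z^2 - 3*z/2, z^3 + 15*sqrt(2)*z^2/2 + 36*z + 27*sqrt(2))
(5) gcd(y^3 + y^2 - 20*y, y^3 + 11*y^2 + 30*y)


(1) = b - 2
(2) = j - 7
(3) = p^2 + 3*p - 10
(4) = gcd(z*(z - sqrt(2)/2)*(z + 3*sqrt(2)/2), (z + 3*sqrt(2)/2)*(z + 3*sqrt(2))^2) = z + 3*sqrt(2)/2
(5) = gcd(y*(y - 4)*(y + 5), y*(y + 5)*(y + 6)) = y^2 + 5*y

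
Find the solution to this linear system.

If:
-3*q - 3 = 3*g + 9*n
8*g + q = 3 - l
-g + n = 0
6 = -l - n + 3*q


Then:
g = -13/9
l = 88/9
n = -13/9
q = 43/9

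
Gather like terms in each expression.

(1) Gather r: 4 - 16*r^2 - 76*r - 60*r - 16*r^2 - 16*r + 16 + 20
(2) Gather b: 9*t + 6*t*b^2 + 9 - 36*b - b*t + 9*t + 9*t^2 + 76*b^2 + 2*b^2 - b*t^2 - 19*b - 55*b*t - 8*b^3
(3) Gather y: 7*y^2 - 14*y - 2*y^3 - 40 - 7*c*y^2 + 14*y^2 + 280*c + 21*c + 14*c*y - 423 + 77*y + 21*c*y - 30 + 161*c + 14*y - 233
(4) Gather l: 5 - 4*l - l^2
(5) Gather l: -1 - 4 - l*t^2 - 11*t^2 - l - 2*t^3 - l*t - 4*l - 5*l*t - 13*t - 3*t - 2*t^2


(1) = -32*r^2 - 152*r + 40
(2) = -8*b^3 + b^2*(6*t + 78) + b*(-t^2 - 56*t - 55) + 9*t^2 + 18*t + 9
(3) = 462*c - 2*y^3 + y^2*(21 - 7*c) + y*(35*c + 77) - 726
(4) = -l^2 - 4*l + 5
(5) = l*(-t^2 - 6*t - 5) - 2*t^3 - 13*t^2 - 16*t - 5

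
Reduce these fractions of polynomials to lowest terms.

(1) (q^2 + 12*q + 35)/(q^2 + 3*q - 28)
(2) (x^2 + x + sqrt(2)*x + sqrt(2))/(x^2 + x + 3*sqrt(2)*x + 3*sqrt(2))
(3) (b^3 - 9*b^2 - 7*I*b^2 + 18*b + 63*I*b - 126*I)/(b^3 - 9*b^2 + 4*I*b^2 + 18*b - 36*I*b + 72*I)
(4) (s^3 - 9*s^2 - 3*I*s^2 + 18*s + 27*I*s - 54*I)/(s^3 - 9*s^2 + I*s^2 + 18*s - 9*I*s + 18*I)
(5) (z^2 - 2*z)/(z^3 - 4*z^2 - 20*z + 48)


(1) = (q + 5)/(q - 4)
(2) = (x + sqrt(2))/(x + 3*sqrt(2))
(3) = (b - 7*I)/(b + 4*I)
(4) = (s - 3*I)/(s + I)
(5) = z/(z^2 - 2*z - 24)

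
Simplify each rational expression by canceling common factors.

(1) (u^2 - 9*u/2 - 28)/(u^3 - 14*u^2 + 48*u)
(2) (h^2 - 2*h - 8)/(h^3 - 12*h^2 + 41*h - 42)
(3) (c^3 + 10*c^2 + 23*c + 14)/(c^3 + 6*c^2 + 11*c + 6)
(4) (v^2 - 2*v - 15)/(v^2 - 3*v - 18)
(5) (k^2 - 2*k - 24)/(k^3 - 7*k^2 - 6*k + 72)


(1) = (2*u + 7)/(2*u^2 - 12*u)
(2) = (h^2 - 2*h - 8)/(h^3 - 12*h^2 + 41*h - 42)
(3) = (c + 7)/(c + 3)
(4) = (v - 5)/(v - 6)
(5) = (k + 4)/(k^2 - k - 12)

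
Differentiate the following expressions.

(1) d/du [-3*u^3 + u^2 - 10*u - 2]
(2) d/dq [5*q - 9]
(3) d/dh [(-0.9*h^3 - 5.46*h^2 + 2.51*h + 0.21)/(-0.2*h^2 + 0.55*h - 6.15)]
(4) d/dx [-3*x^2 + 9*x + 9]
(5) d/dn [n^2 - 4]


(1) = -9*u^2 + 2*u - 10
(2) = 5
(3) = (0.18*h^4 - 0.99*h^3 + 14.104*h^2 + 67.242*h - 15.552)/(0.04*h^4 - 0.22*h^3 + 2.7625*h^2 - 6.765*h + 37.8225)
(4) = 9 - 6*x
(5) = 2*n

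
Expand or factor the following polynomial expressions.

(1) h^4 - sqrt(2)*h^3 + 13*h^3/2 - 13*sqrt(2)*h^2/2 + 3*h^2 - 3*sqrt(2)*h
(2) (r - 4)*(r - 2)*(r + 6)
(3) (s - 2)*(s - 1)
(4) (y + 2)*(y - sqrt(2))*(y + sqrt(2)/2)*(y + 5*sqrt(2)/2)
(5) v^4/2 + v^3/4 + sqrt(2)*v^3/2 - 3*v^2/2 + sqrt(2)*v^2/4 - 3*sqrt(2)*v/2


(1) = h*(h + 1/2)*(h + 6)*(h - sqrt(2))
(2) = r^3 - 28*r + 48
(3) = s^2 - 3*s + 2
(4) = y^4 + 2*y^3 + 2*sqrt(2)*y^3 - 7*y^2/2 + 4*sqrt(2)*y^2 - 7*y - 5*sqrt(2)*y/2 - 5*sqrt(2)
(5) = v*(v/2 + 1)*(v - 3/2)*(v + sqrt(2))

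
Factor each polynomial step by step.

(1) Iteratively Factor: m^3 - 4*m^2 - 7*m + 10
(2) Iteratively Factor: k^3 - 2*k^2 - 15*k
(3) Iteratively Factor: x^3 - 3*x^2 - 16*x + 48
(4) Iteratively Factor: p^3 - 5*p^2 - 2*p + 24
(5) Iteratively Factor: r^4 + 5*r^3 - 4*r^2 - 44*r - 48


(1) = (m - 5)*(m^2 + m - 2) = (m - 5)*(m + 2)*(m - 1)
(2) = (k + 3)*(k^2 - 5*k) = k*(k + 3)*(k - 5)
(3) = (x + 4)*(x^2 - 7*x + 12) = (x - 4)*(x + 4)*(x - 3)
(4) = (p + 2)*(p^2 - 7*p + 12) = (p - 4)*(p + 2)*(p - 3)
(5) = (r + 4)*(r^3 + r^2 - 8*r - 12) = (r - 3)*(r + 4)*(r^2 + 4*r + 4) = (r - 3)*(r + 2)*(r + 4)*(r + 2)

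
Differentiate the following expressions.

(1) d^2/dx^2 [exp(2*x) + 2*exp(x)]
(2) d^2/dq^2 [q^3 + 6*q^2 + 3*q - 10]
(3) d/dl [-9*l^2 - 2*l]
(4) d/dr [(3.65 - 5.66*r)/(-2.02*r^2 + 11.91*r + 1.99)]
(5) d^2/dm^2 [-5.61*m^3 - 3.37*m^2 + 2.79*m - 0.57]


(1) = (4*exp(x) + 2)*exp(x)
(2) = 6*q + 12
(3) = -18*l - 2
(4) = (-11.4332*r^2 + 14.746*r - 54.7349)/(4.0804*r^4 - 48.1164*r^3 + 133.8085*r^2 + 47.4018*r + 3.9601)
(5) = -33.66*m - 6.74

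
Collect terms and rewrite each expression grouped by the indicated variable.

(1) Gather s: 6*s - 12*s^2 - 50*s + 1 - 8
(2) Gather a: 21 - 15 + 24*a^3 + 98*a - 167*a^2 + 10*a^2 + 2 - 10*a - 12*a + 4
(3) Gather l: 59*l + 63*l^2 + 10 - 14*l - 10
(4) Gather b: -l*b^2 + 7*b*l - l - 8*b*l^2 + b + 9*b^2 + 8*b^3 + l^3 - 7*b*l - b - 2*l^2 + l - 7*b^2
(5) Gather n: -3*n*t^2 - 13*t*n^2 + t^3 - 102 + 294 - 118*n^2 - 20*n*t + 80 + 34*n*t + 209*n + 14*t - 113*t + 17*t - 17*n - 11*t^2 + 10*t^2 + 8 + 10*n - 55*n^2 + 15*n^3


(1) = -12*s^2 - 44*s - 7
(2) = 24*a^3 - 157*a^2 + 76*a + 12
(3) = 63*l^2 + 45*l
(4) = 8*b^3 + b^2*(2 - l) - 8*b*l^2 + l^3 - 2*l^2
(5) = 15*n^3 + n^2*(-13*t - 173) + n*(-3*t^2 + 14*t + 202) + t^3 - t^2 - 82*t + 280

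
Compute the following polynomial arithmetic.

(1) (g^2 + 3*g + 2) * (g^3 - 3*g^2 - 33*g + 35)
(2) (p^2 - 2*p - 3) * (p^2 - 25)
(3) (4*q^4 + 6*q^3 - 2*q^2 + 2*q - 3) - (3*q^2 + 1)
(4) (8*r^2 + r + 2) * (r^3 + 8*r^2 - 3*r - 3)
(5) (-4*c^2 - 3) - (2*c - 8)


(1) = g^5 - 40*g^3 - 70*g^2 + 39*g + 70
(2) = p^4 - 2*p^3 - 28*p^2 + 50*p + 75
(3) = 4*q^4 + 6*q^3 - 5*q^2 + 2*q - 4
(4) = 8*r^5 + 65*r^4 - 14*r^3 - 11*r^2 - 9*r - 6
(5) = -4*c^2 - 2*c + 5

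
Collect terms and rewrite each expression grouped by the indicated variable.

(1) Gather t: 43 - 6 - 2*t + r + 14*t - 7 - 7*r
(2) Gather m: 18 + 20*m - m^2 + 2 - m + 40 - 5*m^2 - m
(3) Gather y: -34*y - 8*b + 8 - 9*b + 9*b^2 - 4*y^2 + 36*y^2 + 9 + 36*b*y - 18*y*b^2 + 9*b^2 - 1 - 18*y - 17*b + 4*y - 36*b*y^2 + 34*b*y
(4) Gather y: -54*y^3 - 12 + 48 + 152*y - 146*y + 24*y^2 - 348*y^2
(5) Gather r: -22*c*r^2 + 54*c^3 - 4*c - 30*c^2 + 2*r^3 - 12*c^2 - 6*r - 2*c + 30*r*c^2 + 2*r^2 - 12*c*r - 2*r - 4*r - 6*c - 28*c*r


(1) = -6*r + 12*t + 30
(2) = -6*m^2 + 18*m + 60
(3) = 18*b^2 - 34*b + y^2*(32 - 36*b) + y*(-18*b^2 + 70*b - 48) + 16
(4) = -54*y^3 - 324*y^2 + 6*y + 36
(5) = 54*c^3 - 42*c^2 - 12*c + 2*r^3 + r^2*(2 - 22*c) + r*(30*c^2 - 40*c - 12)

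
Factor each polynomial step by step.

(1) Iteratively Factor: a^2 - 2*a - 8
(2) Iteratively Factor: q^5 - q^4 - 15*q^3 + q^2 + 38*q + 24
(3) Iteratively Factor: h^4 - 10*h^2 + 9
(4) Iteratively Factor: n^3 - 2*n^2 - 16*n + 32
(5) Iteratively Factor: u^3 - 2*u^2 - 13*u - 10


(1) = (a - 4)*(a + 2)
(2) = (q + 1)*(q^4 - 2*q^3 - 13*q^2 + 14*q + 24) = (q + 1)^2*(q^3 - 3*q^2 - 10*q + 24) = (q - 4)*(q + 1)^2*(q^2 + q - 6) = (q - 4)*(q + 1)^2*(q + 3)*(q - 2)
(3) = (h + 1)*(h^3 - h^2 - 9*h + 9) = (h - 3)*(h + 1)*(h^2 + 2*h - 3) = (h - 3)*(h - 1)*(h + 1)*(h + 3)
(4) = (n - 4)*(n^2 + 2*n - 8) = (n - 4)*(n + 4)*(n - 2)
(5) = (u - 5)*(u^2 + 3*u + 2) = (u - 5)*(u + 1)*(u + 2)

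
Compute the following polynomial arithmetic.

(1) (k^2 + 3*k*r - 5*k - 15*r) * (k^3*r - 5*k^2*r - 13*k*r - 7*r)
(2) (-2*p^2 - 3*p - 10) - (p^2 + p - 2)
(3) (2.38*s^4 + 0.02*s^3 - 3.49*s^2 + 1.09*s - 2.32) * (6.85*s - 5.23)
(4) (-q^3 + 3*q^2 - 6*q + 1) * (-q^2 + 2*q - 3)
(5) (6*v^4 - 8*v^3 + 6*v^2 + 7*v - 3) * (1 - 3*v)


(1) = k^5*r + 3*k^4*r^2 - 10*k^4*r - 30*k^3*r^2 + 12*k^3*r + 36*k^2*r^2 + 58*k^2*r + 174*k*r^2 + 35*k*r + 105*r^2
(2) = -3*p^2 - 4*p - 8
(3) = 16.303*s^5 - 12.3104*s^4 - 24.0111*s^3 + 25.7192*s^2 - 21.5927*s + 12.1336
(4) = q^5 - 5*q^4 + 15*q^3 - 22*q^2 + 20*q - 3
(5) = -18*v^5 + 30*v^4 - 26*v^3 - 15*v^2 + 16*v - 3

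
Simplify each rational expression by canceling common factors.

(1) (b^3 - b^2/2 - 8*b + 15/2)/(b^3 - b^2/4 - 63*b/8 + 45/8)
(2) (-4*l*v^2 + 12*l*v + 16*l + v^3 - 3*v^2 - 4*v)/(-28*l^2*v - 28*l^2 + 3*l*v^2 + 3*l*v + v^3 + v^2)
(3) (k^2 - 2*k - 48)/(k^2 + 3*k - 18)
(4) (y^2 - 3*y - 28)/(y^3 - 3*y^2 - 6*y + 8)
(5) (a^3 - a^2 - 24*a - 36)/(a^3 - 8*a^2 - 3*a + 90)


(1) = (4*b - 4)/(4*b - 3)
(2) = (v - 4)/(7*l + v)
(3) = (k - 8)/(k - 3)
(4) = (y^2 - 3*y - 28)/(y^3 - 3*y^2 - 6*y + 8)
(5) = (a + 2)/(a - 5)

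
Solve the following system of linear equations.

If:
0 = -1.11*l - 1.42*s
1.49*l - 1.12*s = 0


Then:
l = 0.00
s = 0.00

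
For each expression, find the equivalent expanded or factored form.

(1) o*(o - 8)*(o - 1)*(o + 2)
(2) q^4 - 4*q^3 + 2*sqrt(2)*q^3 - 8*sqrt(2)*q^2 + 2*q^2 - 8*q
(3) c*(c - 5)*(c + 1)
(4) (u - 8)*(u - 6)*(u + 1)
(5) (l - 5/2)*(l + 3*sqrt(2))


(1) = o^4 - 7*o^3 - 10*o^2 + 16*o
(2) = q*(q - 4)*(q + sqrt(2))^2
(3) = c^3 - 4*c^2 - 5*c
(4) = u^3 - 13*u^2 + 34*u + 48
(5) = l^2 - 5*l/2 + 3*sqrt(2)*l - 15*sqrt(2)/2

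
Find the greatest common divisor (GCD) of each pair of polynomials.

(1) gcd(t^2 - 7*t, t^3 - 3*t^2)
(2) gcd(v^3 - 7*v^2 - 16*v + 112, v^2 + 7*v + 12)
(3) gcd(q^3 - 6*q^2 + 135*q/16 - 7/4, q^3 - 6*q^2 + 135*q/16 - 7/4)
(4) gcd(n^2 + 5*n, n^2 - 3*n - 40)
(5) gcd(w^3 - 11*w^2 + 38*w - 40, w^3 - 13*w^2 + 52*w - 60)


(1) = t
(2) = v + 4
(3) = gcd((q - 4)*(q - 7/4)*(q - 1/4), (q - 4)*(q - 7/4)*(q - 1/4)) = q^3 - 6*q^2 + 135*q/16 - 7/4
(4) = n + 5
(5) = gcd((w - 5)*(w - 4)*(w - 2), (w - 6)*(w - 5)*(w - 2)) = w^2 - 7*w + 10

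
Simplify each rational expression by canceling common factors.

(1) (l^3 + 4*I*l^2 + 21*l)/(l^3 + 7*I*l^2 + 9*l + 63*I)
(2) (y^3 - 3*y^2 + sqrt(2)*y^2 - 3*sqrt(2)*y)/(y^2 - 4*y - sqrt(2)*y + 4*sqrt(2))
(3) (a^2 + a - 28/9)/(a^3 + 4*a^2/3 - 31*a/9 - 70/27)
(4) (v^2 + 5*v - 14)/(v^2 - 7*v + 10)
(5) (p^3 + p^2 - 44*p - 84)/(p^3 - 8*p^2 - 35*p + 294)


(1) = l/(l + 3*I)
(2) = (y^3 + y^2*(-3 + sqrt(2)) - 3*sqrt(2)*y)/(y^2 + y*(-4 - sqrt(2)) + 4*sqrt(2))
(3) = (9*a - 12)/(9*a^2 - 9*a - 10)
(4) = (v + 7)/(v - 5)
(5) = (p + 2)/(p - 7)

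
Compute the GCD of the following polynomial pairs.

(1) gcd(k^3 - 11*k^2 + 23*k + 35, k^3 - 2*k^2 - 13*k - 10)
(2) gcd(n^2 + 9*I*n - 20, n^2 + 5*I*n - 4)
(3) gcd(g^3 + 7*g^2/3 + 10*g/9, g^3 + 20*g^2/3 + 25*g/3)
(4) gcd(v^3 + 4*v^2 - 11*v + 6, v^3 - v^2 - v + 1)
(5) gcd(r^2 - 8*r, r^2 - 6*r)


(1) = gcd((k - 7)*(k - 5)*(k + 1), (k - 5)*(k + 1)*(k + 2)) = k^2 - 4*k - 5
(2) = n + 4*I
(3) = g^2 + 5*g/3
(4) = gcd((v - 1)^2*(v + 6), (v - 1)^2*(v + 1)) = v^2 - 2*v + 1
(5) = r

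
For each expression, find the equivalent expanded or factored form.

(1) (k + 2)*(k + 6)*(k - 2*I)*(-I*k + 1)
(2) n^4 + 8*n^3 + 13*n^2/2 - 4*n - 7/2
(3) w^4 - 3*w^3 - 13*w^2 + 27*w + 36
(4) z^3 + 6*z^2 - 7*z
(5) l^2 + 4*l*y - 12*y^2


(1) = -I*k^4 - k^3 - 8*I*k^3 - 8*k^2 - 14*I*k^2 - 12*k - 16*I*k - 24*I
(2) = (n + 1)*(n + 7)*(n - sqrt(2)/2)*(n + sqrt(2)/2)
(3) = (w - 4)*(w - 3)*(w + 1)*(w + 3)
(4) = z*(z - 1)*(z + 7)
(5) = (l - 2*y)*(l + 6*y)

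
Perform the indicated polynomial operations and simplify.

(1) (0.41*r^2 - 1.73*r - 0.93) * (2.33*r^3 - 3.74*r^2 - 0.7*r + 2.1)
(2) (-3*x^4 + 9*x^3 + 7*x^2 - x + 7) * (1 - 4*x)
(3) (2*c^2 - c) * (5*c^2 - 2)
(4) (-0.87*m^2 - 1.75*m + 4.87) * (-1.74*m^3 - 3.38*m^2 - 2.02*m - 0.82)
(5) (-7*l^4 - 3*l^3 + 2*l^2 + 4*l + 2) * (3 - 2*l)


(1) = 0.9553*r^5 - 5.5643*r^4 + 4.0163*r^3 + 5.5502*r^2 - 2.982*r - 1.953
(2) = 12*x^5 - 39*x^4 - 19*x^3 + 11*x^2 - 29*x + 7
(3) = 10*c^4 - 5*c^3 - 4*c^2 + 2*c
(4) = 1.5138*m^5 + 5.9856*m^4 - 0.8014*m^3 - 12.2122*m^2 - 8.4024*m - 3.9934
(5) = 14*l^5 - 15*l^4 - 13*l^3 - 2*l^2 + 8*l + 6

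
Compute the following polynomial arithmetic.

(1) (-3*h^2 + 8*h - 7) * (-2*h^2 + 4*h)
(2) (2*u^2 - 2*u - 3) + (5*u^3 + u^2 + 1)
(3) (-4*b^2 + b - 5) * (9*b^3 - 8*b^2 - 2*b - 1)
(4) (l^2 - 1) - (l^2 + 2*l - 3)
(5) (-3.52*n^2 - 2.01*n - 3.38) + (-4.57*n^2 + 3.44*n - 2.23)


(1) = 6*h^4 - 28*h^3 + 46*h^2 - 28*h
(2) = 5*u^3 + 3*u^2 - 2*u - 2
(3) = -36*b^5 + 41*b^4 - 45*b^3 + 42*b^2 + 9*b + 5
(4) = 2 - 2*l
(5) = -8.09*n^2 + 1.43*n - 5.61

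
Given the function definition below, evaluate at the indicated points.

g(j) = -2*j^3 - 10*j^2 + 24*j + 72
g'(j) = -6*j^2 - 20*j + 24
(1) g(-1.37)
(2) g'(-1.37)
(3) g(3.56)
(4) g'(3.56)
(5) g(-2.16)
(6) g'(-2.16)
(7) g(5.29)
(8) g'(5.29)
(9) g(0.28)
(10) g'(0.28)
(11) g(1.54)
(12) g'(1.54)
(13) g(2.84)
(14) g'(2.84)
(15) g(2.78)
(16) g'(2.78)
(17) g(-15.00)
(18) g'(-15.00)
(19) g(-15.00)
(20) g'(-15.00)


(1) = 25.49
(2) = 40.14
(3) = -59.53
(4) = -123.24
(5) = -6.34
(6) = 39.21
(7) = -376.95
(8) = -249.70
(9) = 77.89
(10) = 17.93
(11) = 77.94
(12) = -21.03
(13) = 13.69
(14) = -81.19
(15) = 18.47
(16) = -77.97
(17) = 4212.00
(18) = -1026.00
(19) = 4212.00
(20) = -1026.00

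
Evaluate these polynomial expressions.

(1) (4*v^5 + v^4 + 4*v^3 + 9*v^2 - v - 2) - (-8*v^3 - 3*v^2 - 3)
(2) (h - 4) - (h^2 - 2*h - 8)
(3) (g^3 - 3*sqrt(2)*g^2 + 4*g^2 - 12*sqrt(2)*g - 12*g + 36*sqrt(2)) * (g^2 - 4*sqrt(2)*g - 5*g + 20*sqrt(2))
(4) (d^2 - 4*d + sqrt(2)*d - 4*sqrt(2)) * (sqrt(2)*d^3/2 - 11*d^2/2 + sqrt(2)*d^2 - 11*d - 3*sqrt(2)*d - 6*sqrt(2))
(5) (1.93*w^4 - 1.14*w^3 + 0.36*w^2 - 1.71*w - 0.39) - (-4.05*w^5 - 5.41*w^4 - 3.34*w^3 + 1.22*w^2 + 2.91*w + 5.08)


(1) = 4*v^5 + v^4 + 12*v^3 + 12*v^2 - v + 1
(2) = -h^2 + 3*h + 4
(3) = g^5 - 7*sqrt(2)*g^4 - g^4 - 8*g^3 + 7*sqrt(2)*g^3 + 36*g^2 + 224*sqrt(2)*g^2 - 768*g - 420*sqrt(2)*g + 1440
(4) = sqrt(2)*d^5/2 - 9*d^4/2 - sqrt(2)*d^4 - 25*sqrt(2)*d^3/2 + 9*d^3 + 17*sqrt(2)*d^2 + 30*d^2 + 12*d + 68*sqrt(2)*d + 48
(5) = 4.05*w^5 + 7.34*w^4 + 2.2*w^3 - 0.86*w^2 - 4.62*w - 5.47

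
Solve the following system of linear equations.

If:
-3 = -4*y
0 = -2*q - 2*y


Then:
q = -3/4
y = 3/4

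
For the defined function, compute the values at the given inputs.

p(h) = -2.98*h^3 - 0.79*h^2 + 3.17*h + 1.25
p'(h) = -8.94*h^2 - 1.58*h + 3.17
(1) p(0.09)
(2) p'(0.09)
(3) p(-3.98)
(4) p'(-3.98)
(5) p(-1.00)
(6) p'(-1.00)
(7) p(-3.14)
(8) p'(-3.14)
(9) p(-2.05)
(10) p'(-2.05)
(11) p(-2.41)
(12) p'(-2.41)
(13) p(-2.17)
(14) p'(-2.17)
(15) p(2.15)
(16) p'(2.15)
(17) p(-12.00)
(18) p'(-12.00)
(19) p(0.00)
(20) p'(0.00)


(1) = 1.53
(2) = 2.96
(3) = 163.99
(4) = -132.15
(5) = 0.27
(6) = -4.19
(7) = 75.77
(8) = -80.01
(9) = 17.10
(10) = -31.16
(11) = 30.73
(12) = -44.95
(13) = 21.10
(14) = -35.50
(15) = -25.20
(16) = -41.55
(17) = 4998.89
(18) = -1265.23
(19) = 1.25
(20) = 3.17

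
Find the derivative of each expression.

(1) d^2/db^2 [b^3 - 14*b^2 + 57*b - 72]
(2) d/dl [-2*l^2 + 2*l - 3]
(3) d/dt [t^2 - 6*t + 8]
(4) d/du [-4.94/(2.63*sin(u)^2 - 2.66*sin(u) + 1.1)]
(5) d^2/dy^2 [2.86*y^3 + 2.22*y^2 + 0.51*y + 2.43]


(1) = 6*b - 28
(2) = 2 - 4*l
(3) = 2*t - 6
(4) = (25.9844*sin(u) - 13.1404)*cos(u)/(2.63*sin(u)^2 - 2.66*sin(u) + 1.1)^2
(5) = 17.16*y + 4.44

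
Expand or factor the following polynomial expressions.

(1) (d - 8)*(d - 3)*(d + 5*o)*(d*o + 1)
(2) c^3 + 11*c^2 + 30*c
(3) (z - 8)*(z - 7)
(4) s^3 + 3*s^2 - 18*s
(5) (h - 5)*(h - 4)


(1) = d^4*o + 5*d^3*o^2 - 11*d^3*o + d^3 - 55*d^2*o^2 + 29*d^2*o - 11*d^2 + 120*d*o^2 - 55*d*o + 24*d + 120*o
(2) = c*(c + 5)*(c + 6)
(3) = z^2 - 15*z + 56
(4) = s*(s - 3)*(s + 6)
(5) = h^2 - 9*h + 20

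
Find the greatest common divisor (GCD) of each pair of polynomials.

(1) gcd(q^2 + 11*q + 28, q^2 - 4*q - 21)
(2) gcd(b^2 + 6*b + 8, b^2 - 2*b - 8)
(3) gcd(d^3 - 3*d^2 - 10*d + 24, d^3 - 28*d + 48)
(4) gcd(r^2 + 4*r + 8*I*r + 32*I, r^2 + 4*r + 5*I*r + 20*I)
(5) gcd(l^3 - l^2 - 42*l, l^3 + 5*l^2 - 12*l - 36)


(1) = 1
(2) = b + 2
(3) = gcd((d - 4)*(d - 2)*(d + 3), (d - 4)*(d - 2)*(d + 6)) = d^2 - 6*d + 8
(4) = gcd((r + 4)*(r + 8*I), (r + 4)*(r + 5*I)) = r + 4
(5) = l + 6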